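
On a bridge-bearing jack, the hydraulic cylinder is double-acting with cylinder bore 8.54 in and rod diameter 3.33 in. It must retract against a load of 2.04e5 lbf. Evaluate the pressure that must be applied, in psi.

Rod-side annular area A_ann = π/4 × (8.54² − 3.33²) = 48.57 in^2
Retraction: pressure acts on the annular area.
P = F / A = 2.04e5 lbf / A

P ≈ 4200 psi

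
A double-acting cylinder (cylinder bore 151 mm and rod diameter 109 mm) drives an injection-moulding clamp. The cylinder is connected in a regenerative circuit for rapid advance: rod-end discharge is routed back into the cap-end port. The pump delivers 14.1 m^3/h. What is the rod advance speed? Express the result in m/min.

v ≈ 25.2 m/min

In regeneration the rod-end outflow joins the pump flow into the cap end, so the net volume the pump must supply per unit advance equals the rod cross-section area.
Rod cross-section A_rod = π/4 × (109 mm)² = 9331 mm^2
v = Q_pump / A_rod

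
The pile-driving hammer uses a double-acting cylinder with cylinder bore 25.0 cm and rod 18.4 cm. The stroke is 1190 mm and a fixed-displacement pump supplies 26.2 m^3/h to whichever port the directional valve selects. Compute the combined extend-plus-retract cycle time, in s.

t ≈ 11.7 s

Cap-side area A_cap = π/4 × (25.0 cm)² = 490.9 cm^2
Rod-side annular area A_ann = π/4 × (25.0² − 18.4²) = 225.0 cm^2
t_ext = A_cap·L/Q = 8.026 s
t_ret = A_ann·L/Q = 3.679 s
t_cycle = t_ext + t_ret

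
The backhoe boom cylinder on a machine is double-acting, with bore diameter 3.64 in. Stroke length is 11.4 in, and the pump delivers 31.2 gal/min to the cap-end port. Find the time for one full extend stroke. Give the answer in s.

Cap-side area A_cap = π/4 × (3.64 in)² = 10.41 in^2
Swept volume V = A × L; t = V / Q = A·L / Q

t ≈ 0.988 s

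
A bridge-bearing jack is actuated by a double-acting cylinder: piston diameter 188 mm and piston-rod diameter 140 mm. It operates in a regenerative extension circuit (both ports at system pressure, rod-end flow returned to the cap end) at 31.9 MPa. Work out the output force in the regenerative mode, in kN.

F ≈ 491 kN

With equal pressure on both faces, forces on the annular region cancel; the net push is pressure × rod cross-section.
Rod cross-section A_rod = π/4 × (140 mm)² = 15390 mm^2
F = P × A_rod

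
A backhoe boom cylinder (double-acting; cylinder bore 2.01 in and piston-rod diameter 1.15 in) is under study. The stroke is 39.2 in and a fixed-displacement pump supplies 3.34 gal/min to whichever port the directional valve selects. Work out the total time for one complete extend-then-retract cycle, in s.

Cap-side area A_cap = π/4 × (2.01 in)² = 3.173 in^2
Rod-side annular area A_ann = π/4 × (2.01² − 1.15²) = 2.134 in^2
t_ext = A_cap·L/Q = 9.673 s
t_ret = A_ann·L/Q = 6.507 s
t_cycle = t_ext + t_ret

t ≈ 16.2 s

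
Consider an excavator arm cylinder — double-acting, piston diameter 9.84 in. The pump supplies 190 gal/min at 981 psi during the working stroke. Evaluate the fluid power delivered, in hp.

W ≈ 109 hp

Hydraulic power = P × Q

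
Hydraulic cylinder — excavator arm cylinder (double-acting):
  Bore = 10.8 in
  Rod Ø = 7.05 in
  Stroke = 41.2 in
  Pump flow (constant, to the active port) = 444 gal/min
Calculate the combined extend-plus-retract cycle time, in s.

t ≈ 3.48 s

Cap-side area A_cap = π/4 × (10.8 in)² = 91.61 in^2
Rod-side annular area A_ann = π/4 × (10.8² − 7.05²) = 52.57 in^2
t_ext = A_cap·L/Q = 2.208 s
t_ret = A_ann·L/Q = 1.267 s
t_cycle = t_ext + t_ret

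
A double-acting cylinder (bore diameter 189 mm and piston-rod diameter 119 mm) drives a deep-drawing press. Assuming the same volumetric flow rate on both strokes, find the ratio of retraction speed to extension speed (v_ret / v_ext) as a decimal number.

Cap-side area A_cap = π/4 × (189 mm)² = 28060 mm^2
Rod-side annular area A_ann = π/4 × (189² − 119²) = 16930 mm^2
For equal Q, v ∝ 1/A, so v_ret/v_ext = A_cap/A_ann.

v_ret/v_ext ≈ 1.66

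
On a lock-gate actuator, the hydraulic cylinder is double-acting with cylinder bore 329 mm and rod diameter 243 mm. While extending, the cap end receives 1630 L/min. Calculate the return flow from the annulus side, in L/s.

Q_out ≈ 12.3 L/s

Cap-side area A_cap = π/4 × (329 mm)² = 85010 mm^2
Rod-side annular area A_ann = π/4 × (329² − 243²) = 38640 mm^2
Piston speed v = Q_in/A_cap; rod-end outflow Q_out = v × A_ann = Q_in × A_ann/A_cap.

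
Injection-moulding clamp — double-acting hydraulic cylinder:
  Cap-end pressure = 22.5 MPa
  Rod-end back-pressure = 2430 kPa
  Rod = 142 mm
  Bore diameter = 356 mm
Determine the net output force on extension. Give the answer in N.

Cap-side area A_cap = π/4 × (356 mm)² = 99540 mm^2
Rod-side annular area A_ann = π/4 × (356² − 142²) = 83700 mm^2
Net thrust = P_cap·A_cap − P_rod·A_ann = 2.240e6 N − 2.034e5 N

F ≈ 2.04e6 N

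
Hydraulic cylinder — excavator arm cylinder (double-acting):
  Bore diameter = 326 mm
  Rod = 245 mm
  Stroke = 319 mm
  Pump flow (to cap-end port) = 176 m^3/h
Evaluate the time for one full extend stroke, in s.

t ≈ 0.545 s

Cap-side area A_cap = π/4 × (326 mm)² = 83470 mm^2
Swept volume V = A × L; t = V / Q = A·L / Q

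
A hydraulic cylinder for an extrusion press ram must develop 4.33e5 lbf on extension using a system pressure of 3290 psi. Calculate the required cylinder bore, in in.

D ≈ 12.9 in

Extension force acts on the full piston face: F = P × (π/4)D².
D = √(4F / (πP)) = √(4 × 4.33e5 lbf / (π × 3290 psi))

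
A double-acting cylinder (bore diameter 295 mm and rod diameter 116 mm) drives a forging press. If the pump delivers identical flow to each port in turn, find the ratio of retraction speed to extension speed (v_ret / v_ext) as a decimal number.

Cap-side area A_cap = π/4 × (295 mm)² = 68350 mm^2
Rod-side annular area A_ann = π/4 × (295² − 116²) = 57780 mm^2
For equal Q, v ∝ 1/A, so v_ret/v_ext = A_cap/A_ann.

v_ret/v_ext ≈ 1.18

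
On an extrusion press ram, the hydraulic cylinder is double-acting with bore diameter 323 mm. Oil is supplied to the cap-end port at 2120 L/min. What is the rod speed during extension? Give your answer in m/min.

Cap-side area A_cap = π/4 × (323 mm)² = 81940 mm^2
v = Q / A

v ≈ 25.9 m/min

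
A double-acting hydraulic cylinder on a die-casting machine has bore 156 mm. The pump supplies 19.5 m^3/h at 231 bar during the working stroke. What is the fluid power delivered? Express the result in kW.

W ≈ 125 kW

Hydraulic power = P × Q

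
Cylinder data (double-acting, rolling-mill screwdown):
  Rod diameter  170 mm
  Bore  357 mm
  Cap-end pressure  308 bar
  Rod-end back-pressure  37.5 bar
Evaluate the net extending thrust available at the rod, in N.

Cap-side area A_cap = π/4 × (357 mm)² = 1.001e5 mm^2
Rod-side annular area A_ann = π/4 × (357² − 170²) = 77400 mm^2
Net thrust = P_cap·A_cap − P_rod·A_ann = 3.083e6 N − 2.903e5 N

F ≈ 2.79e6 N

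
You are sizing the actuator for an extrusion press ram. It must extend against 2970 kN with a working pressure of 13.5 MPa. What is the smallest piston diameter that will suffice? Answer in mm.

Extension force acts on the full piston face: F = P × (π/4)D².
D = √(4F / (πP)) = √(4 × 2970 kN / (π × 13.5 MPa))

D ≈ 529 mm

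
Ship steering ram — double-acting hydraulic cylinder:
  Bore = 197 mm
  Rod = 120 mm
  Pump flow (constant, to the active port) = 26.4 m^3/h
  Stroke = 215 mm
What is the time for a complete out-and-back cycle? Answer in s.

t ≈ 1.46 s

Cap-side area A_cap = π/4 × (197 mm)² = 30480 mm^2
Rod-side annular area A_ann = π/4 × (197² − 120²) = 19170 mm^2
t_ext = A_cap·L/Q = 0.8936 s
t_ret = A_ann·L/Q = 0.5621 s
t_cycle = t_ext + t_ret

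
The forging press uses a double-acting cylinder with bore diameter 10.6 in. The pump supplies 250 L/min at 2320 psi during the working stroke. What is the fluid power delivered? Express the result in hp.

W ≈ 89.4 hp

Hydraulic power = P × Q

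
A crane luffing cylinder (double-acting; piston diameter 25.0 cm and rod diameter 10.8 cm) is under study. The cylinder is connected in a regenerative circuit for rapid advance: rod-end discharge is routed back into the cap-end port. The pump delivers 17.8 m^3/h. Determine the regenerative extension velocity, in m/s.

v ≈ 0.540 m/s

In regeneration the rod-end outflow joins the pump flow into the cap end, so the net volume the pump must supply per unit advance equals the rod cross-section area.
Rod cross-section A_rod = π/4 × (10.8 cm)² = 91.61 cm^2
v = Q_pump / A_rod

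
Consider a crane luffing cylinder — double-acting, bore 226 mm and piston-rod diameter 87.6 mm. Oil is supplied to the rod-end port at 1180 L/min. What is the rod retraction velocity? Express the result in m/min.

Rod-side annular area A_ann = π/4 × (226² − 87.6²) = 34090 mm^2
Flow into the rod-end port fills the annular volume.
v = Q / A

v ≈ 34.6 m/min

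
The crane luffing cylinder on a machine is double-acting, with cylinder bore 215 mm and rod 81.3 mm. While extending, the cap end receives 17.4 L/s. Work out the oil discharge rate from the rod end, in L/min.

Cap-side area A_cap = π/4 × (215 mm)² = 36310 mm^2
Rod-side annular area A_ann = π/4 × (215² − 81.3²) = 31110 mm^2
Piston speed v = Q_in/A_cap; rod-end outflow Q_out = v × A_ann = Q_in × A_ann/A_cap.

Q_out ≈ 895 L/min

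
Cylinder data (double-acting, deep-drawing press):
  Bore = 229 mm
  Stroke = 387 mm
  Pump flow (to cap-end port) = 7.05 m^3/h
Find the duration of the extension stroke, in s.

Cap-side area A_cap = π/4 × (229 mm)² = 41190 mm^2
Swept volume V = A × L; t = V / Q = A·L / Q

t ≈ 8.14 s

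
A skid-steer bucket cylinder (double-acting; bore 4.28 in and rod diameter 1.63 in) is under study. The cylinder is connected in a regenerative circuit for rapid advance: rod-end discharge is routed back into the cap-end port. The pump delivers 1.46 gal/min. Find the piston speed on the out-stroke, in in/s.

In regeneration the rod-end outflow joins the pump flow into the cap end, so the net volume the pump must supply per unit advance equals the rod cross-section area.
Rod cross-section A_rod = π/4 × (1.63 in)² = 2.087 in^2
v = Q_pump / A_rod

v ≈ 2.69 in/s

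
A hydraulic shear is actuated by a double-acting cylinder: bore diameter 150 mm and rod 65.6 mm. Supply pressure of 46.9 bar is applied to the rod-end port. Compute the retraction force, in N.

Rod-side annular area A_ann = π/4 × (150² − 65.6²) = 14290 mm^2
On retraction the pressure acts on the annular area (bore minus rod).
F = P × A_ann

F ≈ 67000 N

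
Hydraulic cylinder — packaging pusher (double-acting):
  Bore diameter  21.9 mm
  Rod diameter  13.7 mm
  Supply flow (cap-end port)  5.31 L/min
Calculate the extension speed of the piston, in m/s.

Cap-side area A_cap = π/4 × (21.9 mm)² = 376.7 mm^2
v = Q / A

v ≈ 0.235 m/s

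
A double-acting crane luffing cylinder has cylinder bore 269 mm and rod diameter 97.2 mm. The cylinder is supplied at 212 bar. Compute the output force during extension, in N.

F ≈ 1.20e6 N

Cap-side area A_cap = π/4 × (269 mm)² = 56830 mm^2
F = P × A_cap = 212 bar × A_cap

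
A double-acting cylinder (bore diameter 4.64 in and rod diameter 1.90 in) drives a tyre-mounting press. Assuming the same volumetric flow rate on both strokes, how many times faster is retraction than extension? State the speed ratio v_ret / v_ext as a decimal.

v_ret/v_ext ≈ 1.20

Cap-side area A_cap = π/4 × (4.64 in)² = 16.91 in^2
Rod-side annular area A_ann = π/4 × (4.64² − 1.90²) = 14.07 in^2
For equal Q, v ∝ 1/A, so v_ret/v_ext = A_cap/A_ann.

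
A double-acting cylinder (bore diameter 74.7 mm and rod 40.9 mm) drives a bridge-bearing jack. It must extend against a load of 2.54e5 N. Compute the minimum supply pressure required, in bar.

Cap-side area A_cap = π/4 × (74.7 mm)² = 4383 mm^2
P = F / A = 2.54e5 N / A

P ≈ 580 bar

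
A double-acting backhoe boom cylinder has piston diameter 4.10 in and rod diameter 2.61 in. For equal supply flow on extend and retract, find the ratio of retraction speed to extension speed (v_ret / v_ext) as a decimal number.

v_ret/v_ext ≈ 1.68

Cap-side area A_cap = π/4 × (4.10 in)² = 13.20 in^2
Rod-side annular area A_ann = π/4 × (4.10² − 2.61²) = 7.852 in^2
For equal Q, v ∝ 1/A, so v_ret/v_ext = A_cap/A_ann.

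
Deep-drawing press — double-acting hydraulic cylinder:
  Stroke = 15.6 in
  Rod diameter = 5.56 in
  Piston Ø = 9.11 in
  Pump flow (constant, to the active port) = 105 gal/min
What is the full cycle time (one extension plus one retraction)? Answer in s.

Cap-side area A_cap = π/4 × (9.11 in)² = 65.18 in^2
Rod-side annular area A_ann = π/4 × (9.11² − 5.56²) = 40.90 in^2
t_ext = A_cap·L/Q = 2.515 s
t_ret = A_ann·L/Q = 1.578 s
t_cycle = t_ext + t_ret

t ≈ 4.09 s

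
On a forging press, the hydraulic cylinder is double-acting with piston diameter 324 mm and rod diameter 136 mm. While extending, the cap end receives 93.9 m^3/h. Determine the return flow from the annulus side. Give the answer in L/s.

Q_out ≈ 21.5 L/s

Cap-side area A_cap = π/4 × (324 mm)² = 82450 mm^2
Rod-side annular area A_ann = π/4 × (324² − 136²) = 67920 mm^2
Piston speed v = Q_in/A_cap; rod-end outflow Q_out = v × A_ann = Q_in × A_ann/A_cap.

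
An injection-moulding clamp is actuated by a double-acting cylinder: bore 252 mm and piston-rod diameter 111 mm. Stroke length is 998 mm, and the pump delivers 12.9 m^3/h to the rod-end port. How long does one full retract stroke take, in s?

Rod-side annular area A_ann = π/4 × (252² − 111²) = 40200 mm^2
Swept volume V = A × L; t = V / Q = A·L / Q

t ≈ 11.2 s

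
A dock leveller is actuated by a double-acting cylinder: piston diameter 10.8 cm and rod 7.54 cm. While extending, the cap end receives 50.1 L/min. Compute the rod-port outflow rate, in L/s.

Q_out ≈ 0.428 L/s

Cap-side area A_cap = π/4 × (10.8 cm)² = 91.61 cm^2
Rod-side annular area A_ann = π/4 × (10.8² − 7.54²) = 46.96 cm^2
Piston speed v = Q_in/A_cap; rod-end outflow Q_out = v × A_ann = Q_in × A_ann/A_cap.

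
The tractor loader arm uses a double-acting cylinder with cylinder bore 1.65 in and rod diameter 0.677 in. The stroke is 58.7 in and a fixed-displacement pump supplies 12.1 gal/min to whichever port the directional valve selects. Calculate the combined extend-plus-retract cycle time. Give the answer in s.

Cap-side area A_cap = π/4 × (1.65 in)² = 2.138 in^2
Rod-side annular area A_ann = π/4 × (1.65² − 0.677²) = 1.778 in^2
t_ext = A_cap·L/Q = 2.694 s
t_ret = A_ann·L/Q = 2.241 s
t_cycle = t_ext + t_ret

t ≈ 4.94 s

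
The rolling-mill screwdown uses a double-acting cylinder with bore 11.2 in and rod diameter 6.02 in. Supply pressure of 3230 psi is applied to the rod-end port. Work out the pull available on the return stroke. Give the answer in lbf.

Rod-side annular area A_ann = π/4 × (11.2² − 6.02²) = 70.06 in^2
On retraction the pressure acts on the annular area (bore minus rod).
F = P × A_ann

F ≈ 2.26e5 lbf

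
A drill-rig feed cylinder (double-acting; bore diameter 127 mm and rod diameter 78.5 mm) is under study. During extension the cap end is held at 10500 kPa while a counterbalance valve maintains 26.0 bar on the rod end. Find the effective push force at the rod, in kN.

F ≈ 113 kN

Cap-side area A_cap = π/4 × (127 mm)² = 12670 mm^2
Rod-side annular area A_ann = π/4 × (127² − 78.5²) = 7828 mm^2
Net thrust = P_cap·A_cap − P_rod·A_ann = 133.0 kN − 20.35 kN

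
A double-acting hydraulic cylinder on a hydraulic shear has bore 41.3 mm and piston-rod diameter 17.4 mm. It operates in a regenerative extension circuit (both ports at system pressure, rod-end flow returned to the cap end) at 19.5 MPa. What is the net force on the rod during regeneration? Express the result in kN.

F ≈ 4.64 kN

With equal pressure on both faces, forces on the annular region cancel; the net push is pressure × rod cross-section.
Rod cross-section A_rod = π/4 × (17.4 mm)² = 237.8 mm^2
F = P × A_rod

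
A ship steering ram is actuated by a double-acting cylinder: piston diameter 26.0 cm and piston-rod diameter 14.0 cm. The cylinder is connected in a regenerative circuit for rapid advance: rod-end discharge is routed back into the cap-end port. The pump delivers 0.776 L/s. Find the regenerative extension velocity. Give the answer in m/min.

In regeneration the rod-end outflow joins the pump flow into the cap end, so the net volume the pump must supply per unit advance equals the rod cross-section area.
Rod cross-section A_rod = π/4 × (14.0 cm)² = 153.9 cm^2
v = Q_pump / A_rod

v ≈ 3.02 m/min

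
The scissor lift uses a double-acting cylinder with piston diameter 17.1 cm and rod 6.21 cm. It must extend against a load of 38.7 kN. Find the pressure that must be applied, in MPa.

Cap-side area A_cap = π/4 × (17.1 cm)² = 229.7 cm^2
P = F / A = 38.7 kN / A

P ≈ 1.69 MPa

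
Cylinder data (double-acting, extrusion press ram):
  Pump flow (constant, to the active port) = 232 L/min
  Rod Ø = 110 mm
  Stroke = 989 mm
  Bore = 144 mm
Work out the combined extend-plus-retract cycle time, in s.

t ≈ 5.90 s

Cap-side area A_cap = π/4 × (144 mm)² = 16290 mm^2
Rod-side annular area A_ann = π/4 × (144² − 110²) = 6783 mm^2
t_ext = A_cap·L/Q = 4.166 s
t_ret = A_ann·L/Q = 1.735 s
t_cycle = t_ext + t_ret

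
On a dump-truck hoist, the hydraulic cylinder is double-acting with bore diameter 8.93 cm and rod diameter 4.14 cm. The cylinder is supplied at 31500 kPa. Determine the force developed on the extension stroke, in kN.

F ≈ 197 kN

Cap-side area A_cap = π/4 × (8.93 cm)² = 62.63 cm^2
F = P × A_cap = 31500 kPa × A_cap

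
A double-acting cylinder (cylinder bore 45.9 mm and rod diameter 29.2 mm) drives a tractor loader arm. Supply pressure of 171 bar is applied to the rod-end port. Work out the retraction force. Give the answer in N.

F ≈ 16800 N

Rod-side annular area A_ann = π/4 × (45.9² − 29.2²) = 985.0 mm^2
On retraction the pressure acts on the annular area (bore minus rod).
F = P × A_ann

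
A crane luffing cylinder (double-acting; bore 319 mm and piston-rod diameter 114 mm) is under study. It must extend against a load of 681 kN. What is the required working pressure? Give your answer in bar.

P ≈ 85.2 bar

Cap-side area A_cap = π/4 × (319 mm)² = 79920 mm^2
P = F / A = 681 kN / A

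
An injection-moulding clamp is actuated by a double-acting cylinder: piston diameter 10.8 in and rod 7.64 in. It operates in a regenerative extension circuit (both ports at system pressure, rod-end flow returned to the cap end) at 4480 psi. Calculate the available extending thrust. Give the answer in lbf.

With equal pressure on both faces, forces on the annular region cancel; the net push is pressure × rod cross-section.
Rod cross-section A_rod = π/4 × (7.64 in)² = 45.84 in^2
F = P × A_rod

F ≈ 2.05e5 lbf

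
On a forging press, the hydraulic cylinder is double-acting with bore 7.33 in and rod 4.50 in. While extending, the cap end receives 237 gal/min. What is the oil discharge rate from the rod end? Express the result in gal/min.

Cap-side area A_cap = π/4 × (7.33 in)² = 42.20 in^2
Rod-side annular area A_ann = π/4 × (7.33² − 4.50²) = 26.29 in^2
Piston speed v = Q_in/A_cap; rod-end outflow Q_out = v × A_ann = Q_in × A_ann/A_cap.

Q_out ≈ 148 gal/min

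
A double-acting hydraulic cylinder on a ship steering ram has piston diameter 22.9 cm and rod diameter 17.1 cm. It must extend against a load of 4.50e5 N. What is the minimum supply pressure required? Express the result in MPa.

Cap-side area A_cap = π/4 × (22.9 cm)² = 411.9 cm^2
P = F / A = 4.50e5 N / A

P ≈ 10.9 MPa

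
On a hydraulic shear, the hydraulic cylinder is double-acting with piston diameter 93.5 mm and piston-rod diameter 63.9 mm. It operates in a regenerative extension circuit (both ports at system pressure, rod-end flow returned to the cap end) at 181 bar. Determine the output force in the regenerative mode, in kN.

With equal pressure on both faces, forces on the annular region cancel; the net push is pressure × rod cross-section.
Rod cross-section A_rod = π/4 × (63.9 mm)² = 3207 mm^2
F = P × A_rod

F ≈ 58.0 kN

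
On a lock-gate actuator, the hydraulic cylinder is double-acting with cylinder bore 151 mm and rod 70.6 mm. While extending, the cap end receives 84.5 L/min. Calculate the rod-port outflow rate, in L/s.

Q_out ≈ 1.10 L/s

Cap-side area A_cap = π/4 × (151 mm)² = 17910 mm^2
Rod-side annular area A_ann = π/4 × (151² − 70.6²) = 13990 mm^2
Piston speed v = Q_in/A_cap; rod-end outflow Q_out = v × A_ann = Q_in × A_ann/A_cap.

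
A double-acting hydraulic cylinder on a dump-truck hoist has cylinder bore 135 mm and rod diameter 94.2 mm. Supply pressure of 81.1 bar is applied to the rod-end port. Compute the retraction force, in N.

Rod-side annular area A_ann = π/4 × (135² − 94.2²) = 7345 mm^2
On retraction the pressure acts on the annular area (bore minus rod).
F = P × A_ann

F ≈ 59600 N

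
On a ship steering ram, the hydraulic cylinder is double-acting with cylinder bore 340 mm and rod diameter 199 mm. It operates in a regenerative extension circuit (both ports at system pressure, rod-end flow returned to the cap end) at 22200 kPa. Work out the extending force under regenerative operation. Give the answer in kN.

F ≈ 690 kN

With equal pressure on both faces, forces on the annular region cancel; the net push is pressure × rod cross-section.
Rod cross-section A_rod = π/4 × (199 mm)² = 31100 mm^2
F = P × A_rod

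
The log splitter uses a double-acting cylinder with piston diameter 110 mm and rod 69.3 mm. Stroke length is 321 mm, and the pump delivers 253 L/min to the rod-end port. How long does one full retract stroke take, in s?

t ≈ 0.436 s

Rod-side annular area A_ann = π/4 × (110² − 69.3²) = 5731 mm^2
Swept volume V = A × L; t = V / Q = A·L / Q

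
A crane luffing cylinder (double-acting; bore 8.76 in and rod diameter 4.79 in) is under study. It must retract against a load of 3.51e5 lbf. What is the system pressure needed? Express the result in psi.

Rod-side annular area A_ann = π/4 × (8.76² − 4.79²) = 42.25 in^2
Retraction: pressure acts on the annular area.
P = F / A = 3.51e5 lbf / A

P ≈ 8310 psi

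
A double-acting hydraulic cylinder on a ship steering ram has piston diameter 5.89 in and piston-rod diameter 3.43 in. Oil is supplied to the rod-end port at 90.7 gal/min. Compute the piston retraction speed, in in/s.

v ≈ 19.4 in/s

Rod-side annular area A_ann = π/4 × (5.89² − 3.43²) = 18.01 in^2
Flow into the rod-end port fills the annular volume.
v = Q / A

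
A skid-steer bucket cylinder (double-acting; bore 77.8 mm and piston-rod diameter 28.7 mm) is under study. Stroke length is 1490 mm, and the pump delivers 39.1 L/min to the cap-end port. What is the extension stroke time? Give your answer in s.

Cap-side area A_cap = π/4 × (77.8 mm)² = 4754 mm^2
Swept volume V = A × L; t = V / Q = A·L / Q

t ≈ 10.9 s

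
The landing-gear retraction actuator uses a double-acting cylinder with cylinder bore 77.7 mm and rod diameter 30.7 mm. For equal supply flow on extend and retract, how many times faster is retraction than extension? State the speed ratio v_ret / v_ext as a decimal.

Cap-side area A_cap = π/4 × (77.7 mm)² = 4742 mm^2
Rod-side annular area A_ann = π/4 × (77.7² − 30.7²) = 4001 mm^2
For equal Q, v ∝ 1/A, so v_ret/v_ext = A_cap/A_ann.

v_ret/v_ext ≈ 1.18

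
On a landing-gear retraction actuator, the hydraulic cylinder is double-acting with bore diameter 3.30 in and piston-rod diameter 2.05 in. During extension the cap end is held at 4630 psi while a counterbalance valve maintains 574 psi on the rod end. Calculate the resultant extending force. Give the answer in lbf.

Cap-side area A_cap = π/4 × (3.30 in)² = 8.553 in^2
Rod-side annular area A_ann = π/4 × (3.30² − 2.05²) = 5.252 in^2
Net thrust = P_cap·A_cap − P_rod·A_ann = 39600 lbf − 3015 lbf

F ≈ 36600 lbf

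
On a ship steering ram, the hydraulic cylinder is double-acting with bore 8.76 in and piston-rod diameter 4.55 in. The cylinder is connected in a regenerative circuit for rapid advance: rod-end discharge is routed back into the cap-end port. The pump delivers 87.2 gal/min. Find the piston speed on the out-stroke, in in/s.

In regeneration the rod-end outflow joins the pump flow into the cap end, so the net volume the pump must supply per unit advance equals the rod cross-section area.
Rod cross-section A_rod = π/4 × (4.55 in)² = 16.26 in^2
v = Q_pump / A_rod

v ≈ 20.6 in/s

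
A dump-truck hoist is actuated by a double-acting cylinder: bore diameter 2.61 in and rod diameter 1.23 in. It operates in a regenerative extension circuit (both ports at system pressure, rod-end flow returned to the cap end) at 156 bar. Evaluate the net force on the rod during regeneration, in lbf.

With equal pressure on both faces, forces on the annular region cancel; the net push is pressure × rod cross-section.
Rod cross-section A_rod = π/4 × (1.23 in)² = 1.188 in^2
F = P × A_rod

F ≈ 2690 lbf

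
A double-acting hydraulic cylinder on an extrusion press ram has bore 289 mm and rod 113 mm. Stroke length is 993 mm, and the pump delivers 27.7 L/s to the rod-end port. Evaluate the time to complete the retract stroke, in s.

Rod-side annular area A_ann = π/4 × (289² − 113²) = 55570 mm^2
Swept volume V = A × L; t = V / Q = A·L / Q

t ≈ 1.99 s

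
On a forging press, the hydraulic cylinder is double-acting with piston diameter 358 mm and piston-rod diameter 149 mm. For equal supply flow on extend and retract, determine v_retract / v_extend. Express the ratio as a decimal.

v_ret/v_ext ≈ 1.21

Cap-side area A_cap = π/4 × (358 mm)² = 1.007e5 mm^2
Rod-side annular area A_ann = π/4 × (358² − 149²) = 83220 mm^2
For equal Q, v ∝ 1/A, so v_ret/v_ext = A_cap/A_ann.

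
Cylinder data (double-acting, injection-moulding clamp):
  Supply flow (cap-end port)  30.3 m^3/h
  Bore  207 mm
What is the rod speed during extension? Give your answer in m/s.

Cap-side area A_cap = π/4 × (207 mm)² = 33650 mm^2
v = Q / A

v ≈ 0.250 m/s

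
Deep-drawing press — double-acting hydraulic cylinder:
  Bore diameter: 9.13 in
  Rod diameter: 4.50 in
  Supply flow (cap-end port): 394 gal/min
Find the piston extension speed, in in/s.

v ≈ 23.2 in/s

Cap-side area A_cap = π/4 × (9.13 in)² = 65.47 in^2
v = Q / A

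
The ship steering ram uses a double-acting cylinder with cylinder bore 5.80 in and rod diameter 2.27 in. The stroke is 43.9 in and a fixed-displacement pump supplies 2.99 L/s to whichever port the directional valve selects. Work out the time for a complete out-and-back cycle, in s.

Cap-side area A_cap = π/4 × (5.80 in)² = 26.42 in^2
Rod-side annular area A_ann = π/4 × (5.80² − 2.27²) = 22.37 in^2
t_ext = A_cap·L/Q = 6.357 s
t_ret = A_ann·L/Q = 5.383 s
t_cycle = t_ext + t_ret

t ≈ 11.7 s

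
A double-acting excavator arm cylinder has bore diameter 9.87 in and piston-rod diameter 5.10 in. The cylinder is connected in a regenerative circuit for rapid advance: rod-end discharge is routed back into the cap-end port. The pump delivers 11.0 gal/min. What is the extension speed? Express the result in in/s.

v ≈ 2.07 in/s

In regeneration the rod-end outflow joins the pump flow into the cap end, so the net volume the pump must supply per unit advance equals the rod cross-section area.
Rod cross-section A_rod = π/4 × (5.10 in)² = 20.43 in^2
v = Q_pump / A_rod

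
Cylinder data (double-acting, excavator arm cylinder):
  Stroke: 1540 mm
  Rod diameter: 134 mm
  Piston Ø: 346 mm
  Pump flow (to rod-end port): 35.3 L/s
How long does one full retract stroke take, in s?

t ≈ 3.49 s

Rod-side annular area A_ann = π/4 × (346² − 134²) = 79920 mm^2
Swept volume V = A × L; t = V / Q = A·L / Q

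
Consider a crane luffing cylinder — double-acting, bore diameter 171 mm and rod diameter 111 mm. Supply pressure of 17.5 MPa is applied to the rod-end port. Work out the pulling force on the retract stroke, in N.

Rod-side annular area A_ann = π/4 × (171² − 111²) = 13290 mm^2
On retraction the pressure acts on the annular area (bore minus rod).
F = P × A_ann

F ≈ 2.33e5 N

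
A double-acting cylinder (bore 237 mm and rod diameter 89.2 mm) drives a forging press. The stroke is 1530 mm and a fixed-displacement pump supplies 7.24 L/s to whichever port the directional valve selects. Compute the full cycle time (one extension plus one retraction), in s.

Cap-side area A_cap = π/4 × (237 mm)² = 44120 mm^2
Rod-side annular area A_ann = π/4 × (237² − 89.2²) = 37870 mm^2
t_ext = A_cap·L/Q = 9.323 s
t_ret = A_ann·L/Q = 8.002 s
t_cycle = t_ext + t_ret

t ≈ 17.3 s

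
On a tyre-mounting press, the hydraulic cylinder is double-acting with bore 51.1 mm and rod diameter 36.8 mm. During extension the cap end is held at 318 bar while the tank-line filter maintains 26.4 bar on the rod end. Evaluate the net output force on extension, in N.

F ≈ 62600 N

Cap-side area A_cap = π/4 × (51.1 mm)² = 2051 mm^2
Rod-side annular area A_ann = π/4 × (51.1² − 36.8²) = 987.2 mm^2
Net thrust = P_cap·A_cap − P_rod·A_ann = 65220 N − 2606 N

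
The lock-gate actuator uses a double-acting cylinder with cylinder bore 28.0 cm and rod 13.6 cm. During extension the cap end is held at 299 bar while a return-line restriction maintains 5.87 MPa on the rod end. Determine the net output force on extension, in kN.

F ≈ 1560 kN

Cap-side area A_cap = π/4 × (28.0 cm)² = 615.8 cm^2
Rod-side annular area A_ann = π/4 × (28.0² − 13.6²) = 470.5 cm^2
Net thrust = P_cap·A_cap − P_rod·A_ann = 1841 kN − 276.2 kN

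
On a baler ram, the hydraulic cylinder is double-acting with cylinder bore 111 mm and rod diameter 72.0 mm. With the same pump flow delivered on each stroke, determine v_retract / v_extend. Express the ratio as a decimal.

v_ret/v_ext ≈ 1.73

Cap-side area A_cap = π/4 × (111 mm)² = 9677 mm^2
Rod-side annular area A_ann = π/4 × (111² − 72.0²) = 5605 mm^2
For equal Q, v ∝ 1/A, so v_ret/v_ext = A_cap/A_ann.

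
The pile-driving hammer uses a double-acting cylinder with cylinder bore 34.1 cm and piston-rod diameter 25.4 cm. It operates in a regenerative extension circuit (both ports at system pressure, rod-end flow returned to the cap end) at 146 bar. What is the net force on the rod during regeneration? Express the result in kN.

F ≈ 740 kN

With equal pressure on both faces, forces on the annular region cancel; the net push is pressure × rod cross-section.
Rod cross-section A_rod = π/4 × (25.4 cm)² = 506.7 cm^2
F = P × A_rod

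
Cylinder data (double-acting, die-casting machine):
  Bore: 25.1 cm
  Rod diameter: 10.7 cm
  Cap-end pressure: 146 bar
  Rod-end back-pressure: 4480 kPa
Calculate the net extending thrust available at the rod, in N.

F ≈ 5.41e5 N

Cap-side area A_cap = π/4 × (25.1 cm)² = 494.8 cm^2
Rod-side annular area A_ann = π/4 × (25.1² − 10.7²) = 404.9 cm^2
Net thrust = P_cap·A_cap − P_rod·A_ann = 7.224e5 N − 1.814e5 N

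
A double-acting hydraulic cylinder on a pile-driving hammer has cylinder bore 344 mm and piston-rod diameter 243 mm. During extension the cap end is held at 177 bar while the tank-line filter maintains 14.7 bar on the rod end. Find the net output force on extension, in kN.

F ≈ 1580 kN

Cap-side area A_cap = π/4 × (344 mm)² = 92940 mm^2
Rod-side annular area A_ann = π/4 × (344² − 243²) = 46560 mm^2
Net thrust = P_cap·A_cap − P_rod·A_ann = 1645 kN − 68.45 kN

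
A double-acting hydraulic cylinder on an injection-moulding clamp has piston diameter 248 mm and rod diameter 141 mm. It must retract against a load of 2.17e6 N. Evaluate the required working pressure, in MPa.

Rod-side annular area A_ann = π/4 × (248² − 141²) = 32690 mm^2
Retraction: pressure acts on the annular area.
P = F / A = 2.17e6 N / A

P ≈ 66.4 MPa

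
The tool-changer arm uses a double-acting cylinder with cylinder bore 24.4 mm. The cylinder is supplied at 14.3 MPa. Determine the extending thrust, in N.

Cap-side area A_cap = π/4 × (24.4 mm)² = 467.6 mm^2
F = P × A_cap = 14.3 MPa × A_cap

F ≈ 6690 N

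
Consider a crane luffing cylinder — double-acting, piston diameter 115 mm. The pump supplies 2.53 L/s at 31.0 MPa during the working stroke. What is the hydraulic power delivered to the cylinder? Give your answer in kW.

W ≈ 78.4 kW

Hydraulic power = P × Q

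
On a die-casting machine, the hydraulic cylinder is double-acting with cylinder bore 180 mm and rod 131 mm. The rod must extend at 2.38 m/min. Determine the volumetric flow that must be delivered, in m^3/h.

Cap-side area A_cap = π/4 × (180 mm)² = 25450 mm^2
Q = A × v

Q ≈ 3.63 m^3/h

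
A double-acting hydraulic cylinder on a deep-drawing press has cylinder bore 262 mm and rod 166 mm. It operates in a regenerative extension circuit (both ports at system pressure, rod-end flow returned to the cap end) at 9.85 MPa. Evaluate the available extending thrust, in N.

With equal pressure on both faces, forces on the annular region cancel; the net push is pressure × rod cross-section.
Rod cross-section A_rod = π/4 × (166 mm)² = 21640 mm^2
F = P × A_rod

F ≈ 2.13e5 N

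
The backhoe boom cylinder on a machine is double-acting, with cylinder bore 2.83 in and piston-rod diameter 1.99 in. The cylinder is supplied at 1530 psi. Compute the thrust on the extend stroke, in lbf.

F ≈ 9620 lbf

Cap-side area A_cap = π/4 × (2.83 in)² = 6.290 in^2
F = P × A_cap = 1530 psi × A_cap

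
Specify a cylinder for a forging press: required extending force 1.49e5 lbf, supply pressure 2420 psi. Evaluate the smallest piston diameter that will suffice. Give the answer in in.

Extension force acts on the full piston face: F = P × (π/4)D².
D = √(4F / (πP)) = √(4 × 1.49e5 lbf / (π × 2420 psi))

D ≈ 8.85 in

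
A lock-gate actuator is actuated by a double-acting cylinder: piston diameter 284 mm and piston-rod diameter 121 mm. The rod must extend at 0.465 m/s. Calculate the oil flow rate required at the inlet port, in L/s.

Cap-side area A_cap = π/4 × (284 mm)² = 63350 mm^2
Q = A × v

Q ≈ 29.5 L/s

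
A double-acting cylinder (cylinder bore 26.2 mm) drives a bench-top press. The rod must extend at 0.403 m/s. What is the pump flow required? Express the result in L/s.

Q ≈ 0.217 L/s

Cap-side area A_cap = π/4 × (26.2 mm)² = 539.1 mm^2
Q = A × v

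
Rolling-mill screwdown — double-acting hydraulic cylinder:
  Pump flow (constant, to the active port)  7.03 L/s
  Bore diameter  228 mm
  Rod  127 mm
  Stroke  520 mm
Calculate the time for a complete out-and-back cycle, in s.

Cap-side area A_cap = π/4 × (228 mm)² = 40830 mm^2
Rod-side annular area A_ann = π/4 × (228² − 127²) = 28160 mm^2
t_ext = A_cap·L/Q = 3.020 s
t_ret = A_ann·L/Q = 2.083 s
t_cycle = t_ext + t_ret

t ≈ 5.10 s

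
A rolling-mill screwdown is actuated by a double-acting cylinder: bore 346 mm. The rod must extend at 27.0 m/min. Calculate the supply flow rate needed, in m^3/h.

Cap-side area A_cap = π/4 × (346 mm)² = 94020 mm^2
Q = A × v

Q ≈ 152 m^3/h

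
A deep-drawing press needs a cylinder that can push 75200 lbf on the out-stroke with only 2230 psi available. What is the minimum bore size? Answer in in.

Extension force acts on the full piston face: F = P × (π/4)D².
D = √(4F / (πP)) = √(4 × 75200 lbf / (π × 2230 psi))

D ≈ 6.55 in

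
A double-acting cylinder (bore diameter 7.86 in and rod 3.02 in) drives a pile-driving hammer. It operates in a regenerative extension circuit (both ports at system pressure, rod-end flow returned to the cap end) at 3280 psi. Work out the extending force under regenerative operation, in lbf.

With equal pressure on both faces, forces on the annular region cancel; the net push is pressure × rod cross-section.
Rod cross-section A_rod = π/4 × (3.02 in)² = 7.163 in^2
F = P × A_rod

F ≈ 23500 lbf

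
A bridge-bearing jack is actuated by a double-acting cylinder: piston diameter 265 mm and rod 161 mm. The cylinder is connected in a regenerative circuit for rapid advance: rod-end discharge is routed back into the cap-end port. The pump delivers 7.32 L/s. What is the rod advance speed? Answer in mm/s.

v ≈ 360 mm/s

In regeneration the rod-end outflow joins the pump flow into the cap end, so the net volume the pump must supply per unit advance equals the rod cross-section area.
Rod cross-section A_rod = π/4 × (161 mm)² = 20360 mm^2
v = Q_pump / A_rod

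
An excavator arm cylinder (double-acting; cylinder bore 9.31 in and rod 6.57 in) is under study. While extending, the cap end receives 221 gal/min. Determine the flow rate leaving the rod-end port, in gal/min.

Q_out ≈ 111 gal/min

Cap-side area A_cap = π/4 × (9.31 in)² = 68.08 in^2
Rod-side annular area A_ann = π/4 × (9.31² − 6.57²) = 34.17 in^2
Piston speed v = Q_in/A_cap; rod-end outflow Q_out = v × A_ann = Q_in × A_ann/A_cap.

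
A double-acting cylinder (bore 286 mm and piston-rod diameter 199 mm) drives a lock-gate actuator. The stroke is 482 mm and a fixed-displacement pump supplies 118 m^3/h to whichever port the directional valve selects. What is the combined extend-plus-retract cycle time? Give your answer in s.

t ≈ 1.43 s

Cap-side area A_cap = π/4 × (286 mm)² = 64240 mm^2
Rod-side annular area A_ann = π/4 × (286² − 199²) = 33140 mm^2
t_ext = A_cap·L/Q = 0.9447 s
t_ret = A_ann·L/Q = 0.4873 s
t_cycle = t_ext + t_ret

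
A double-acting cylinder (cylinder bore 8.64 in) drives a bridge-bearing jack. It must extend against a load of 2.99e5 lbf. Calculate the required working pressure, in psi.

Cap-side area A_cap = π/4 × (8.64 in)² = 58.63 in^2
P = F / A = 2.99e5 lbf / A

P ≈ 5100 psi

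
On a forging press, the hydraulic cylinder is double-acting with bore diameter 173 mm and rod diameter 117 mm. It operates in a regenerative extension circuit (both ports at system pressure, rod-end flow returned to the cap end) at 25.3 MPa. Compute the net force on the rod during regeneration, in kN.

With equal pressure on both faces, forces on the annular region cancel; the net push is pressure × rod cross-section.
Rod cross-section A_rod = π/4 × (117 mm)² = 10750 mm^2
F = P × A_rod

F ≈ 272 kN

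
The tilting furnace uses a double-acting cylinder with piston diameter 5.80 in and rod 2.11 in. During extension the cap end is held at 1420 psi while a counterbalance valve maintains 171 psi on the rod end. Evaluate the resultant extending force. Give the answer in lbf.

F ≈ 33600 lbf

Cap-side area A_cap = π/4 × (5.80 in)² = 26.42 in^2
Rod-side annular area A_ann = π/4 × (5.80² − 2.11²) = 22.92 in^2
Net thrust = P_cap·A_cap − P_rod·A_ann = 37520 lbf − 3920 lbf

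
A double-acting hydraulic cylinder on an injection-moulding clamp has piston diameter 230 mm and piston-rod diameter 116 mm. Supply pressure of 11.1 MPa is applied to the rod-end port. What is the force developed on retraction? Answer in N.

F ≈ 3.44e5 N

Rod-side annular area A_ann = π/4 × (230² − 116²) = 30980 mm^2
On retraction the pressure acts on the annular area (bore minus rod).
F = P × A_ann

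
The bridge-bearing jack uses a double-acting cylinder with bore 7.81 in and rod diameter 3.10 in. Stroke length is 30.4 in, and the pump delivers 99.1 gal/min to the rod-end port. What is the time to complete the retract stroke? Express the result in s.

t ≈ 3.22 s

Rod-side annular area A_ann = π/4 × (7.81² − 3.10²) = 40.36 in^2
Swept volume V = A × L; t = V / Q = A·L / Q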